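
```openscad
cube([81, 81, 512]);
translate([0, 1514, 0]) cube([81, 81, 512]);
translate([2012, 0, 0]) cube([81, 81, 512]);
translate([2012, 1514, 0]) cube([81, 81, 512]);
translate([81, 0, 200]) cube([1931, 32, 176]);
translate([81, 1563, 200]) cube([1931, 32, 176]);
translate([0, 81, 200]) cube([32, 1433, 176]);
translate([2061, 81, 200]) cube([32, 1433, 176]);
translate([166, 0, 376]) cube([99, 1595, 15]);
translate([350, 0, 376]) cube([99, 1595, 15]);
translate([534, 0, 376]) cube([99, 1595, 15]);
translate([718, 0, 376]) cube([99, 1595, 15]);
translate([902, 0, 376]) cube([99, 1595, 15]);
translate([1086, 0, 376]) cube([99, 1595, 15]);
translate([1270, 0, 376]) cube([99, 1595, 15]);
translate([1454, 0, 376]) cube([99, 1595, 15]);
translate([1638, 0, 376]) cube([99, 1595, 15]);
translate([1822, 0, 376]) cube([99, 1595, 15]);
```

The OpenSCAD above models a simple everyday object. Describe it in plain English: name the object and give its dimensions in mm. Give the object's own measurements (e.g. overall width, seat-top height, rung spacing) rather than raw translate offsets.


A bed frame 2093 mm long (x) by 1595 mm wide (y). Four 81×81 mm corner posts, 512 mm tall, at the corners of the footprint. Four rails of 32 mm thickness and 176 mm height run between adjacent posts with their undersides at z = 200 mm, their outer faces flush with the outside of the frame (the two x-running rails run between the posts' inner faces; the two y-running rails run between the posts' inner faces). 10 slats, each 99 mm wide (x) and 15 mm thick, lie across the top of the two x-running rails, running the full 1595 mm width of the frame in y; along x they sit between the end posts with a 85 mm gap after the −x posts and between neighbouring slats, leaving 91 mm before the +x posts.


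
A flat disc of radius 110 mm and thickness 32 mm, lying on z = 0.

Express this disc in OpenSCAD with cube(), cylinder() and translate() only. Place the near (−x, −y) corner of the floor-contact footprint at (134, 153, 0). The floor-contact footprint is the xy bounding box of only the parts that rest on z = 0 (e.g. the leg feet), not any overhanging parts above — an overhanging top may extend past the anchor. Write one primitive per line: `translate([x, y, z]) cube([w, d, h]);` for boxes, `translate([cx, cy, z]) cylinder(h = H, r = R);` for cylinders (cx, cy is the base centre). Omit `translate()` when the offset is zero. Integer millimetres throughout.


translate([244, 263, 0]) cylinder(h = 32, r = 110);


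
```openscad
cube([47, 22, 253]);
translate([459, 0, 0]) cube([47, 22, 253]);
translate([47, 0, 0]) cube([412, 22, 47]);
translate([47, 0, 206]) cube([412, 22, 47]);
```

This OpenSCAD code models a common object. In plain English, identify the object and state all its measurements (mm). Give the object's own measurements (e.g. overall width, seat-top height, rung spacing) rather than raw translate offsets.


A rectangular picture frame lying in the x–z plane (depth along y). The opening is 412 mm wide (x) by 159 mm tall (z), surrounded by a border 47 mm wide on all four sides. The frame is 22 mm deep and is made of two full-height vertical stiles with two horizontal rails fitted between them.


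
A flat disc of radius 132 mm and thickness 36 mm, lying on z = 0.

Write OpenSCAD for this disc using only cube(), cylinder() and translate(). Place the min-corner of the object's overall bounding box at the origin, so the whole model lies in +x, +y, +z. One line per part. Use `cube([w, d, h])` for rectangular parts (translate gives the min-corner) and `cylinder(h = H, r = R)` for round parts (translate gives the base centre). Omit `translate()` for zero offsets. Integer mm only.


translate([132, 132, 0]) cylinder(h = 36, r = 132);


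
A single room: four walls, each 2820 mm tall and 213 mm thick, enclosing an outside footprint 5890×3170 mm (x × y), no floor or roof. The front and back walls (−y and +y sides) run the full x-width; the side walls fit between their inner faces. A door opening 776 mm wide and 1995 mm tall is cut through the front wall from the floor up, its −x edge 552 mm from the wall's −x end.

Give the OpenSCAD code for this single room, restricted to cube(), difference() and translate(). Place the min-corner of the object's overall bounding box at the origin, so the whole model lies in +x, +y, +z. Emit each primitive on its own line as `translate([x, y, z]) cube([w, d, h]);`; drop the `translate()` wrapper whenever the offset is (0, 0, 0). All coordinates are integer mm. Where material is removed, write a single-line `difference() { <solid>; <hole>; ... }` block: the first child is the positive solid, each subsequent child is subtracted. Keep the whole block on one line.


difference() { cube([5890, 213, 2820]); translate([552, 0, 0]) cube([776, 213, 1995]); }
translate([0, 2957, 0]) cube([5890, 213, 2820]);
translate([0, 213, 0]) cube([213, 2744, 2820]);
translate([5677, 213, 0]) cube([213, 2744, 2820]);


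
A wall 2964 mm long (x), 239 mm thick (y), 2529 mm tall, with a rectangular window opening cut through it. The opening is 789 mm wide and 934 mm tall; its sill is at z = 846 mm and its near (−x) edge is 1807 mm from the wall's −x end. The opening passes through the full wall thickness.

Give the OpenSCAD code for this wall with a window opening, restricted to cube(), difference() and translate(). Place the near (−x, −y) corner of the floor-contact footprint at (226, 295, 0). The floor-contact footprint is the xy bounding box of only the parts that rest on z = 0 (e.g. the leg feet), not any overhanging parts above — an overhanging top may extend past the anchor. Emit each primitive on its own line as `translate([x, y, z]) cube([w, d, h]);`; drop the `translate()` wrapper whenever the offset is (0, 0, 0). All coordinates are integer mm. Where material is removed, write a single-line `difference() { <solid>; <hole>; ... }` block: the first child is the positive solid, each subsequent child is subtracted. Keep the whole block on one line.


difference() { translate([226, 295, 0]) cube([2964, 239, 2529]); translate([2033, 295, 846]) cube([789, 239, 934]); }


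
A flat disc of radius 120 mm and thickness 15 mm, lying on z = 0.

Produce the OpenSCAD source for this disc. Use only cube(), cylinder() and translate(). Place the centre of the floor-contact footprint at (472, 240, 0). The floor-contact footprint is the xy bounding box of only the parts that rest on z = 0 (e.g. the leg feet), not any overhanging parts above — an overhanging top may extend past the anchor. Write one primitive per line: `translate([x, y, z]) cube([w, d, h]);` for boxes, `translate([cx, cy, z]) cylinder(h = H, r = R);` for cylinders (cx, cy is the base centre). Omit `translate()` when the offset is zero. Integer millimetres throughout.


translate([472, 240, 0]) cylinder(h = 15, r = 120);


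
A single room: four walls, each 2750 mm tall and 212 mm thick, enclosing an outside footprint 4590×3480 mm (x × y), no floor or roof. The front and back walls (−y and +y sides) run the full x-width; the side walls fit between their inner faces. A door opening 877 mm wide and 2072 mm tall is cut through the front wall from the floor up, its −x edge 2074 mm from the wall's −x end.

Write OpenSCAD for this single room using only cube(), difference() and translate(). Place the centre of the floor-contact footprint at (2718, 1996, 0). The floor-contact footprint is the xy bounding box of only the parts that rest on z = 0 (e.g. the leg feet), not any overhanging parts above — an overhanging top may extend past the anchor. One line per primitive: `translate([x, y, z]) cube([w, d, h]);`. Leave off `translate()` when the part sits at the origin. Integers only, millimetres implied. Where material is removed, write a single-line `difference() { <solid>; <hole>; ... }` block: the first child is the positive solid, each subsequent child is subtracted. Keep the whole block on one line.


difference() { translate([423, 256, 0]) cube([4590, 212, 2750]); translate([2497, 256, 0]) cube([877, 212, 2072]); }
translate([423, 3524, 0]) cube([4590, 212, 2750]);
translate([423, 468, 0]) cube([212, 3056, 2750]);
translate([4801, 468, 0]) cube([212, 3056, 2750]);


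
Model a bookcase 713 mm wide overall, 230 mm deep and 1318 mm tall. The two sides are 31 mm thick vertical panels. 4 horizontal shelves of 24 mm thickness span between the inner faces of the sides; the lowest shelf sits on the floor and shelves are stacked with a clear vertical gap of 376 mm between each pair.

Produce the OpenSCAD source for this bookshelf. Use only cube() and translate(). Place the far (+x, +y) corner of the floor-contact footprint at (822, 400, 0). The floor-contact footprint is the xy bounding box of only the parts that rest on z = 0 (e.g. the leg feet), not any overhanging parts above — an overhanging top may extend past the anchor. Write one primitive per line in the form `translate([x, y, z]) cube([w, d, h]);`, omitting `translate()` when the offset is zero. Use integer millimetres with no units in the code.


translate([109, 170, 0]) cube([31, 230, 1318]);
translate([791, 170, 0]) cube([31, 230, 1318]);
translate([140, 170, 0]) cube([651, 230, 24]);
translate([140, 170, 400]) cube([651, 230, 24]);
translate([140, 170, 800]) cube([651, 230, 24]);
translate([140, 170, 1200]) cube([651, 230, 24]);


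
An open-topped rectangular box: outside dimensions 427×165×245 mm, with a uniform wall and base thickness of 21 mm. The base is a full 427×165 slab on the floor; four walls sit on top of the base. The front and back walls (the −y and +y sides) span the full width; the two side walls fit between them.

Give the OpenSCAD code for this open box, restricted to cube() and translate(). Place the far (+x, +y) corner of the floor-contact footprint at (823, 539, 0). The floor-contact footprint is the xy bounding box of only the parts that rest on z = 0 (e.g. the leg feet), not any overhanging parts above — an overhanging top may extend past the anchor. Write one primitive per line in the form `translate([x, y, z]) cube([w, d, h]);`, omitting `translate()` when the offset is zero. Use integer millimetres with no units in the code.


translate([396, 374, 0]) cube([427, 165, 21]);
translate([396, 374, 21]) cube([427, 21, 224]);
translate([396, 518, 21]) cube([427, 21, 224]);
translate([396, 395, 21]) cube([21, 123, 224]);
translate([802, 395, 21]) cube([21, 123, 224]);


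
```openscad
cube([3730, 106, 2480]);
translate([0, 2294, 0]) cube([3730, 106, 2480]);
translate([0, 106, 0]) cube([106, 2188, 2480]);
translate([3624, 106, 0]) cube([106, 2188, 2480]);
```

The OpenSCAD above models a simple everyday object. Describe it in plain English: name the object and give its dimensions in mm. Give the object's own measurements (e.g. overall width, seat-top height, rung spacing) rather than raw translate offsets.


The wall frame of a small rectangular building: four walls, each 2480 mm tall and 106 mm thick, enclosing a footprint 3730 mm (x) by 2400 mm (y) outside-to-outside, with no floor or roof. The front and back walls (the −y and +y sides) span the full width; the two side walls fit between them.


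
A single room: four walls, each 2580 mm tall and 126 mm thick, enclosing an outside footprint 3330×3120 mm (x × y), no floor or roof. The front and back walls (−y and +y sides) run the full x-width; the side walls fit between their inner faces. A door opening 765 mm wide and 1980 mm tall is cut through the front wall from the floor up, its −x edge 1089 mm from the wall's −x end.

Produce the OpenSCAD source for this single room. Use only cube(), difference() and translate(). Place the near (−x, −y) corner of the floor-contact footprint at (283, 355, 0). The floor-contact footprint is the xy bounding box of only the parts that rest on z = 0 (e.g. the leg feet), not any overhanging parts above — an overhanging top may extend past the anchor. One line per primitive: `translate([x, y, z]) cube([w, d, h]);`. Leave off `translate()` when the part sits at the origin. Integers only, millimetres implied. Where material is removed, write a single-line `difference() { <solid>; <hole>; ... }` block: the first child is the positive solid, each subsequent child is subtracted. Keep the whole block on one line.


difference() { translate([283, 355, 0]) cube([3330, 126, 2580]); translate([1372, 355, 0]) cube([765, 126, 1980]); }
translate([283, 3349, 0]) cube([3330, 126, 2580]);
translate([283, 481, 0]) cube([126, 2868, 2580]);
translate([3487, 481, 0]) cube([126, 2868, 2580]);


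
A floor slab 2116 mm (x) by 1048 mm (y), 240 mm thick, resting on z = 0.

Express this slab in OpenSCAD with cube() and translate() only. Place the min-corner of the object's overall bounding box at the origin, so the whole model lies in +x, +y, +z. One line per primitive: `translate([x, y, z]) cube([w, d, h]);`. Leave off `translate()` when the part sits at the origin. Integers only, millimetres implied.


cube([2116, 1048, 240]);


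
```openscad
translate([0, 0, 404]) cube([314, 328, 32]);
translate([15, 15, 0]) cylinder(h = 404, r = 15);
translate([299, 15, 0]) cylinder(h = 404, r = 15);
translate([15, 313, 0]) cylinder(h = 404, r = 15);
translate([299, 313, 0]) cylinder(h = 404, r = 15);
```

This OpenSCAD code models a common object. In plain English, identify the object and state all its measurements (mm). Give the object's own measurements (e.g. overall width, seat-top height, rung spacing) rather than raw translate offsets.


A four-legged stool. The seat is a 314×328×32 mm slab whose top surface is at z = 436 mm; four round legs, each 30 mm in diameter, run from the floor (z = 0) to the underside of the seat, each leg's axis is inset half a diameter from the nearest pair of seat edges (so the leg's bounding box is flush with the corner).


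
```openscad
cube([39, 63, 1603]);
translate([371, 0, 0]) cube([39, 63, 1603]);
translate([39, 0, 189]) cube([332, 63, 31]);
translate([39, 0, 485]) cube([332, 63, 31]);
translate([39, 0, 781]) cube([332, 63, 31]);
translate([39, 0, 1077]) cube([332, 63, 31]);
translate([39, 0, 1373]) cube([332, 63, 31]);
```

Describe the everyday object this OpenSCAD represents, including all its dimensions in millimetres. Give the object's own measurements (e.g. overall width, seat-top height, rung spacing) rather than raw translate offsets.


A straight ladder. Two 39×63 mm vertical rails, 1603 mm tall, stand 410 mm apart (outside-to-outside) with their front faces coplanar on the −y side. 5 rungs, each 63 mm deep and 31 mm tall, span between the inner faces of the rails, front faces flush with the rails. The lowest rung's underside is at z = 189 mm and rungs are spaced 296 mm apart (underside to underside).


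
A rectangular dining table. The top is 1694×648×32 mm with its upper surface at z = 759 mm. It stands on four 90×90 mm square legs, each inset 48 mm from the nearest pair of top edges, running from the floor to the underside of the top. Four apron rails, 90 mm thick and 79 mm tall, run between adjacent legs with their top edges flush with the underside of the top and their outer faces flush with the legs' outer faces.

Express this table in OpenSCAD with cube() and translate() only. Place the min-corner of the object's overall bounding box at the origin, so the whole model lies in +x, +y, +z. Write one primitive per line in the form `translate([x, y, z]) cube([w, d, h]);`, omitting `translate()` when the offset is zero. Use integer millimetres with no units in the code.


translate([0, 0, 727]) cube([1694, 648, 32]);
translate([48, 48, 0]) cube([90, 90, 727]);
translate([1556, 48, 0]) cube([90, 90, 727]);
translate([48, 510, 0]) cube([90, 90, 727]);
translate([1556, 510, 0]) cube([90, 90, 727]);
translate([138, 48, 648]) cube([1418, 90, 79]);
translate([138, 510, 648]) cube([1418, 90, 79]);
translate([48, 138, 648]) cube([90, 372, 79]);
translate([1556, 138, 648]) cube([90, 372, 79]);


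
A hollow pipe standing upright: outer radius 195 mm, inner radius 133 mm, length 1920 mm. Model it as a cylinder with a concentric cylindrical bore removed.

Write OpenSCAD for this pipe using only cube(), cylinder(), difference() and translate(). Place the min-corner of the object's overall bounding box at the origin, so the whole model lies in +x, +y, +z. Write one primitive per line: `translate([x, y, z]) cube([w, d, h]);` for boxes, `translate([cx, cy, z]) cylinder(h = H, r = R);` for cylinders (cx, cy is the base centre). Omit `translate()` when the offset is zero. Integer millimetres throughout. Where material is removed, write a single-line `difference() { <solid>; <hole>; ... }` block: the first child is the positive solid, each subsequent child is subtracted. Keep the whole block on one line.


difference() { translate([195, 195, 0]) cylinder(h = 1920, r = 195); translate([195, 195, 0]) cylinder(h = 1920, r = 133); }


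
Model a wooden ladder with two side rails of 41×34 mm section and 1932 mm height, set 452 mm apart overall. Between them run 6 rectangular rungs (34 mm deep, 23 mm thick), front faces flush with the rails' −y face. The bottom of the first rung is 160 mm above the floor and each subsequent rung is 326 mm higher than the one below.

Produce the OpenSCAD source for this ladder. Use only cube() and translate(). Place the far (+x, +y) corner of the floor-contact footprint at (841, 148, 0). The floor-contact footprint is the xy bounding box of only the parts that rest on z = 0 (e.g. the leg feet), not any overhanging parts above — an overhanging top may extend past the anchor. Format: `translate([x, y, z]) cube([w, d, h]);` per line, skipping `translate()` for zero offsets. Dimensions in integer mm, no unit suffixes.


translate([389, 114, 0]) cube([41, 34, 1932]);
translate([800, 114, 0]) cube([41, 34, 1932]);
translate([430, 114, 160]) cube([370, 34, 23]);
translate([430, 114, 486]) cube([370, 34, 23]);
translate([430, 114, 812]) cube([370, 34, 23]);
translate([430, 114, 1138]) cube([370, 34, 23]);
translate([430, 114, 1464]) cube([370, 34, 23]);
translate([430, 114, 1790]) cube([370, 34, 23]);


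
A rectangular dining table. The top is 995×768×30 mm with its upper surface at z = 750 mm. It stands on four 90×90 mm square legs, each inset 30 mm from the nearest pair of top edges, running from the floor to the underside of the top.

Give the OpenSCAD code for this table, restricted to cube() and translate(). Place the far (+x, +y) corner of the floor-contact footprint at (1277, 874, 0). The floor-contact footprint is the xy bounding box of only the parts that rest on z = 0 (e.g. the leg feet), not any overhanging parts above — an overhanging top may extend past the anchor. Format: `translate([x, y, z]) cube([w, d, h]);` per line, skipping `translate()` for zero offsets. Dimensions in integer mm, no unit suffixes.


// leg_h = 750 - 30 = 720
translate([312, 136, 720]) cube([995, 768, 30]);
translate([342, 166, 0]) cube([90, 90, 720]);
translate([1187, 166, 0]) cube([90, 90, 720]);
translate([342, 784, 0]) cube([90, 90, 720]);
translate([1187, 784, 0]) cube([90, 90, 720]);


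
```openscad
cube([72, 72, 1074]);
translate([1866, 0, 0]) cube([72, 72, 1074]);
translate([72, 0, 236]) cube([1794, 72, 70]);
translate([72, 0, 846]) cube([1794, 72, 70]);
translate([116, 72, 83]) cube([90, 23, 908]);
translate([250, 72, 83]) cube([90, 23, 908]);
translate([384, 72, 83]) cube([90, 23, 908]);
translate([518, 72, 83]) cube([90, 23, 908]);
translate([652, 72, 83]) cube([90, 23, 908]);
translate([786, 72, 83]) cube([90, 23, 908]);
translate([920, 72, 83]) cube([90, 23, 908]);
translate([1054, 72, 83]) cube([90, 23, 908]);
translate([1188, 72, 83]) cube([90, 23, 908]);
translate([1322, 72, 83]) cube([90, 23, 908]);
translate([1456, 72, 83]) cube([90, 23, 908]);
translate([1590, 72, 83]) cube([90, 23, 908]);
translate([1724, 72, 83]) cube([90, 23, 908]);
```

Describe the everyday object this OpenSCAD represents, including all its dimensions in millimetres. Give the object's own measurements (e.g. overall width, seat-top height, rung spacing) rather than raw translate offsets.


A fence section. Two 72×72 mm posts, 1074 mm tall, stand on the floor with a clear span of 1794 mm between their inner faces. Two horizontal rails of 72×70 mm section span the gap between the posts with their undersides at z = 236 mm and z = 846 mm, flush with the posts' −y face. 13 pickets, each 90 mm wide, 23 mm thick and 908 mm tall, are fixed to the +y face of the rails with their bottoms at z = 83 mm, spaced across the span with a 44 mm gap after the −x post and between neighbouring pickets, with 52 mm left before the +x post.


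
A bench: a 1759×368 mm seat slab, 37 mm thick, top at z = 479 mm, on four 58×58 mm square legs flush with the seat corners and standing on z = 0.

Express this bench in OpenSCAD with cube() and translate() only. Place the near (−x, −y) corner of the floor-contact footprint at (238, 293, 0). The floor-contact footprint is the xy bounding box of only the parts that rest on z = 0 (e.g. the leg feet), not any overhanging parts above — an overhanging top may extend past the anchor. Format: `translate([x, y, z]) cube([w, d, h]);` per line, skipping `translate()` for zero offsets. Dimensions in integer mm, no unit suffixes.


translate([238, 293, 442]) cube([1759, 368, 37]);
translate([238, 293, 0]) cube([58, 58, 442]);
translate([238, 603, 0]) cube([58, 58, 442]);
translate([1939, 293, 0]) cube([58, 58, 442]);
translate([1939, 603, 0]) cube([58, 58, 442]);


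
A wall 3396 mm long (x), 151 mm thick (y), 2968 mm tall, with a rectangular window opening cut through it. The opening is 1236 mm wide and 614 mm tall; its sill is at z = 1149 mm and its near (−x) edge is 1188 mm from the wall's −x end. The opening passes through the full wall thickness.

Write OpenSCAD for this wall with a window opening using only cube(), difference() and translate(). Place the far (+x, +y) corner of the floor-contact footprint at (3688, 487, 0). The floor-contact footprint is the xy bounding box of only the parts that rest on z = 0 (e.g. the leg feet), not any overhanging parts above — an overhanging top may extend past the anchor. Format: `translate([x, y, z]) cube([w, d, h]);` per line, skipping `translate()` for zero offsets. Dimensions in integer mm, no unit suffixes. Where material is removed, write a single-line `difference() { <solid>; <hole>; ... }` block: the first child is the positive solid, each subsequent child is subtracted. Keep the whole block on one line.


difference() { translate([292, 336, 0]) cube([3396, 151, 2968]); translate([1480, 336, 1149]) cube([1236, 151, 614]); }


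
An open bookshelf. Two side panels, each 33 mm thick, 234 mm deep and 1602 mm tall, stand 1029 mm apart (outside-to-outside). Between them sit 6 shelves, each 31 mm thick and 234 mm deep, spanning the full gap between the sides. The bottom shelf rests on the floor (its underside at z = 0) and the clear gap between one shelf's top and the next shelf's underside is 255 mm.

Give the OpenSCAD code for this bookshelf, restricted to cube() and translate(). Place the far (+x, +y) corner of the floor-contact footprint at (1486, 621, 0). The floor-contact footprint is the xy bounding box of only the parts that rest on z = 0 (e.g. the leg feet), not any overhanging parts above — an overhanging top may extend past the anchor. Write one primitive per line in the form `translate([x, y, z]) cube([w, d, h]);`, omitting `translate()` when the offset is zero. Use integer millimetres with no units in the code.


translate([457, 387, 0]) cube([33, 234, 1602]);
translate([1453, 387, 0]) cube([33, 234, 1602]);
translate([490, 387, 0]) cube([963, 234, 31]);
translate([490, 387, 286]) cube([963, 234, 31]);
translate([490, 387, 572]) cube([963, 234, 31]);
translate([490, 387, 858]) cube([963, 234, 31]);
translate([490, 387, 1144]) cube([963, 234, 31]);
translate([490, 387, 1430]) cube([963, 234, 31]);


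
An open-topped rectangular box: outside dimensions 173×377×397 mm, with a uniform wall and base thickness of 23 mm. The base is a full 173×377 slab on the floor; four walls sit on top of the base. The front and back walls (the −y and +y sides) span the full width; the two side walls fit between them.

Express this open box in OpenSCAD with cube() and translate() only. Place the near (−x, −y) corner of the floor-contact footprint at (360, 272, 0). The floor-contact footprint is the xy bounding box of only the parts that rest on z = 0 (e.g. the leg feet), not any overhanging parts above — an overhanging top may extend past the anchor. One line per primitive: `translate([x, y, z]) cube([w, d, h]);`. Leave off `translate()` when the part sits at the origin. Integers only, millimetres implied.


translate([360, 272, 0]) cube([173, 377, 23]);
translate([360, 272, 23]) cube([173, 23, 374]);
translate([360, 626, 23]) cube([173, 23, 374]);
translate([360, 295, 23]) cube([23, 331, 374]);
translate([510, 295, 23]) cube([23, 331, 374]);


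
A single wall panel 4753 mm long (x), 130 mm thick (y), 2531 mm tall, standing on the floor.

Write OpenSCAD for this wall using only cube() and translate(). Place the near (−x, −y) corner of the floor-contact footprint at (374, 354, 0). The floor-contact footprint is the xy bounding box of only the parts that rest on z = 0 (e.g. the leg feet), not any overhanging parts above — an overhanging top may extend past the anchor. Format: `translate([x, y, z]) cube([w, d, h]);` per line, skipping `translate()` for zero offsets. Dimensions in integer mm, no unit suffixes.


translate([374, 354, 0]) cube([4753, 130, 2531]);


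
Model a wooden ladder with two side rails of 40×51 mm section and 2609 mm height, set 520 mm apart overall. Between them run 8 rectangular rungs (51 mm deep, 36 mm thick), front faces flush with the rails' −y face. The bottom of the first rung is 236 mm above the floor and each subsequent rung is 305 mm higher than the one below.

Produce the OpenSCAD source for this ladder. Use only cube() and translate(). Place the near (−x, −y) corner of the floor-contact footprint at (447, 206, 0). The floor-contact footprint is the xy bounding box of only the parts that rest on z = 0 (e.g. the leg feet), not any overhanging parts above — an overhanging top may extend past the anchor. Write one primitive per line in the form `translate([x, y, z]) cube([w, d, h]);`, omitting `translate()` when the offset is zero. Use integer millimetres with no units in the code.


translate([447, 206, 0]) cube([40, 51, 2609]);
translate([927, 206, 0]) cube([40, 51, 2609]);
translate([487, 206, 236]) cube([440, 51, 36]);
translate([487, 206, 541]) cube([440, 51, 36]);
translate([487, 206, 846]) cube([440, 51, 36]);
translate([487, 206, 1151]) cube([440, 51, 36]);
translate([487, 206, 1456]) cube([440, 51, 36]);
translate([487, 206, 1761]) cube([440, 51, 36]);
translate([487, 206, 2066]) cube([440, 51, 36]);
translate([487, 206, 2371]) cube([440, 51, 36]);


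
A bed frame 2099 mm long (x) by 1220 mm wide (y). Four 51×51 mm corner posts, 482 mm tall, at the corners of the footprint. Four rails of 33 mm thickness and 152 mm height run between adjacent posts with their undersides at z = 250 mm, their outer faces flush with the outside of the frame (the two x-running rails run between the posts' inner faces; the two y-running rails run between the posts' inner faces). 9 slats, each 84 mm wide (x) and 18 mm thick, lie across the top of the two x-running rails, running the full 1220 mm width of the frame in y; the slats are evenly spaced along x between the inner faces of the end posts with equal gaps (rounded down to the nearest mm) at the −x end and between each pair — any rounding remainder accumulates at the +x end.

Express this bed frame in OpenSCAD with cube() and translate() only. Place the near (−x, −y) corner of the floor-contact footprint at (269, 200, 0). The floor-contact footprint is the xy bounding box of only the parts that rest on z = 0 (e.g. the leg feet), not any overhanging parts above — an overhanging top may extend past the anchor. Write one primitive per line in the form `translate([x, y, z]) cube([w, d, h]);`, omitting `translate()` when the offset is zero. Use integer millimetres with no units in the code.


translate([269, 200, 0]) cube([51, 51, 482]);
translate([269, 1369, 0]) cube([51, 51, 482]);
translate([2317, 200, 0]) cube([51, 51, 482]);
translate([2317, 1369, 0]) cube([51, 51, 482]);
translate([320, 200, 250]) cube([1997, 33, 152]);
translate([320, 1387, 250]) cube([1997, 33, 152]);
translate([269, 251, 250]) cube([33, 1118, 152]);
translate([2335, 251, 250]) cube([33, 1118, 152]);
translate([444, 200, 402]) cube([84, 1220, 18]);
translate([652, 200, 402]) cube([84, 1220, 18]);
translate([860, 200, 402]) cube([84, 1220, 18]);
translate([1068, 200, 402]) cube([84, 1220, 18]);
translate([1276, 200, 402]) cube([84, 1220, 18]);
translate([1484, 200, 402]) cube([84, 1220, 18]);
translate([1692, 200, 402]) cube([84, 1220, 18]);
translate([1900, 200, 402]) cube([84, 1220, 18]);
translate([2108, 200, 402]) cube([84, 1220, 18]);


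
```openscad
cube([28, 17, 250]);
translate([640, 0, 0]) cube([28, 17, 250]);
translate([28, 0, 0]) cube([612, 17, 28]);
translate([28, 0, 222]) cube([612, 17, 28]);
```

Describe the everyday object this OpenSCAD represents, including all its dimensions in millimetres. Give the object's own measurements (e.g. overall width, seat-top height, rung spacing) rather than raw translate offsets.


A rectangular picture frame lying in the x–z plane (depth along y). The opening is 612 mm wide (x) by 194 mm tall (z), surrounded by a border 28 mm wide on all four sides. The frame is 17 mm deep and is made of two full-height vertical stiles with two horizontal rails fitted between them.


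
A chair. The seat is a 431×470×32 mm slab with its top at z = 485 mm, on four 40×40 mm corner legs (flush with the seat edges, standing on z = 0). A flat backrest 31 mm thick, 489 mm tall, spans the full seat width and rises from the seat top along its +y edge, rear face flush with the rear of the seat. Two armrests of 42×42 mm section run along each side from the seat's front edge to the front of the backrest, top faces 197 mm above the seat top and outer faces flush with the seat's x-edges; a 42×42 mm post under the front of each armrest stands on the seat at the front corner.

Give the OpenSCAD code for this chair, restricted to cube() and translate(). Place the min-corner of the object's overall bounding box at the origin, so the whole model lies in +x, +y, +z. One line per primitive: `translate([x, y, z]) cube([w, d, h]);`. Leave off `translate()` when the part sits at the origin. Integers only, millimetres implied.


translate([0, 0, 453]) cube([431, 470, 32]);
cube([40, 40, 453]);
translate([391, 0, 0]) cube([40, 40, 453]);
translate([0, 430, 0]) cube([40, 40, 453]);
translate([391, 430, 0]) cube([40, 40, 453]);
translate([0, 439, 485]) cube([431, 31, 489]);
translate([0, 0, 640]) cube([42, 439, 42]);
translate([389, 0, 640]) cube([42, 439, 42]);
translate([0, 0, 485]) cube([42, 42, 155]);
translate([389, 0, 485]) cube([42, 42, 155]);


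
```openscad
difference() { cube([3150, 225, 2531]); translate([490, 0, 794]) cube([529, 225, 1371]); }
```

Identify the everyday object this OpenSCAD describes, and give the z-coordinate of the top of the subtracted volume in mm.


A wall with a window opening. The window head height is 2165 mm.

A wall with a rectangular opening subtracted — a window. Sill at z = 794, opening 1371 mm tall, so the head is at 794 + 1371 = 2165 mm.


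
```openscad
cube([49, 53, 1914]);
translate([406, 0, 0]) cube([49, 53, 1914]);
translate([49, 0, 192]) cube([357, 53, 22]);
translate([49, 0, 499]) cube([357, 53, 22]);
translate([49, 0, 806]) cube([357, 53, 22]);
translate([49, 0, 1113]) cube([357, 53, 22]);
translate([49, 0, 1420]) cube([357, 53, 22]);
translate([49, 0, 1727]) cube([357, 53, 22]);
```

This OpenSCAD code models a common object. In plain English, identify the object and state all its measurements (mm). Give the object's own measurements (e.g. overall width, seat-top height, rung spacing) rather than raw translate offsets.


A straight ladder. Two 49×53 mm vertical rails, 1914 mm tall, stand 455 mm apart (outside-to-outside) with their front faces coplanar on the −y side. 6 rungs, each 53 mm deep and 22 mm tall, span between the inner faces of the rails, front faces flush with the rails. The lowest rung's underside is at z = 192 mm and rungs are spaced 307 mm apart (underside to underside).


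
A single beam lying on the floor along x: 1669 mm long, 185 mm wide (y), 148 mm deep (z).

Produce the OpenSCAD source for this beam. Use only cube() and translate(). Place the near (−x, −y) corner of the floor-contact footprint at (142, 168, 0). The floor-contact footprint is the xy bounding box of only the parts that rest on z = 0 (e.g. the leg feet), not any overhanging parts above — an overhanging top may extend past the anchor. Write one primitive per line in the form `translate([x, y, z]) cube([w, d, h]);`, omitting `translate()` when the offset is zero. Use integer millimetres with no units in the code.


translate([142, 168, 0]) cube([1669, 185, 148]);


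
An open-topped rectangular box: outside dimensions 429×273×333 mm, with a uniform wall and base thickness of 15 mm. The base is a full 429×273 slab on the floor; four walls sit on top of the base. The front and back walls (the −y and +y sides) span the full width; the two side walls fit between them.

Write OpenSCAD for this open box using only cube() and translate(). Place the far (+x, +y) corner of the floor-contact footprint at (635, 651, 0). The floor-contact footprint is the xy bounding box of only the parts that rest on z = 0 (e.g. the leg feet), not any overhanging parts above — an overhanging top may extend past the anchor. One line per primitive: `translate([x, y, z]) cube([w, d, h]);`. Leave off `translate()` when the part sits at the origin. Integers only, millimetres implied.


translate([206, 378, 0]) cube([429, 273, 15]);
translate([206, 378, 15]) cube([429, 15, 318]);
translate([206, 636, 15]) cube([429, 15, 318]);
translate([206, 393, 15]) cube([15, 243, 318]);
translate([620, 393, 15]) cube([15, 243, 318]);


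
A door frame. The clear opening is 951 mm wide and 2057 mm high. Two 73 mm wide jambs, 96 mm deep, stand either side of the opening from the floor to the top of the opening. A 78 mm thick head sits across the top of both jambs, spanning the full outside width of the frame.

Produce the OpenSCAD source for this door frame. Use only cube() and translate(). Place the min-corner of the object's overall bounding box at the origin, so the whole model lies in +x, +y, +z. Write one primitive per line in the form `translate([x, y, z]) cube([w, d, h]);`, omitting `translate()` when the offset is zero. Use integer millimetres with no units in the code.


cube([73, 96, 2057]);
translate([1024, 0, 0]) cube([73, 96, 2057]);
translate([0, 0, 2057]) cube([1097, 96, 78]);


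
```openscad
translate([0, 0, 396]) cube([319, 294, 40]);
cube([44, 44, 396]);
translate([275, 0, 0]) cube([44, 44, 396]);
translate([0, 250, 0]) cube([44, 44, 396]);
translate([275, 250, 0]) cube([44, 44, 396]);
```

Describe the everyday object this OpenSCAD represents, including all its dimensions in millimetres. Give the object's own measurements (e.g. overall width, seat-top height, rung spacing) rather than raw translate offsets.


A simple wooden stool: a rectangular seat 319 mm (x) by 294 mm (y), 40 mm thick, top face at z = 436 mm, on four square legs, each 44×44 mm in cross-section. The legs rest on z = 0, each flush with a corner of the seat.


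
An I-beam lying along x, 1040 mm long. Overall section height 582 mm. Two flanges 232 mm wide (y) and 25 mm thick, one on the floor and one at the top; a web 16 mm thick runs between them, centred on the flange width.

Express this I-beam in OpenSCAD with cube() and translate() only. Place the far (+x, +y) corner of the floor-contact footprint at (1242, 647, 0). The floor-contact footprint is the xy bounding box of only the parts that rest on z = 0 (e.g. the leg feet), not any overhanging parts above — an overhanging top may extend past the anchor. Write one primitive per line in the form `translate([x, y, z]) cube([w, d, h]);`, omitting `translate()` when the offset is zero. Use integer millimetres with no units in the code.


translate([202, 415, 0]) cube([1040, 232, 25]);
translate([202, 523, 25]) cube([1040, 16, 532]);
translate([202, 415, 557]) cube([1040, 232, 25]);


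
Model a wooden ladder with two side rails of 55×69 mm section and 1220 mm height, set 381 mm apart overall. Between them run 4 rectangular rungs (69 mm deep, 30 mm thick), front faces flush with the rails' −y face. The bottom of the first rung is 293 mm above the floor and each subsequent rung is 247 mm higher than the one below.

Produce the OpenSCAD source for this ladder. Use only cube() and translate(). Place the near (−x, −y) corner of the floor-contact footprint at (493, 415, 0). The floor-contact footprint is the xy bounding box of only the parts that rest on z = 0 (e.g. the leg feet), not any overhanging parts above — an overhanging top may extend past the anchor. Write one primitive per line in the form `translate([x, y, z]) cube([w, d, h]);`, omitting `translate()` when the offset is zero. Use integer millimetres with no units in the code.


translate([493, 415, 0]) cube([55, 69, 1220]);
translate([819, 415, 0]) cube([55, 69, 1220]);
translate([548, 415, 293]) cube([271, 69, 30]);
translate([548, 415, 540]) cube([271, 69, 30]);
translate([548, 415, 787]) cube([271, 69, 30]);
translate([548, 415, 1034]) cube([271, 69, 30]);


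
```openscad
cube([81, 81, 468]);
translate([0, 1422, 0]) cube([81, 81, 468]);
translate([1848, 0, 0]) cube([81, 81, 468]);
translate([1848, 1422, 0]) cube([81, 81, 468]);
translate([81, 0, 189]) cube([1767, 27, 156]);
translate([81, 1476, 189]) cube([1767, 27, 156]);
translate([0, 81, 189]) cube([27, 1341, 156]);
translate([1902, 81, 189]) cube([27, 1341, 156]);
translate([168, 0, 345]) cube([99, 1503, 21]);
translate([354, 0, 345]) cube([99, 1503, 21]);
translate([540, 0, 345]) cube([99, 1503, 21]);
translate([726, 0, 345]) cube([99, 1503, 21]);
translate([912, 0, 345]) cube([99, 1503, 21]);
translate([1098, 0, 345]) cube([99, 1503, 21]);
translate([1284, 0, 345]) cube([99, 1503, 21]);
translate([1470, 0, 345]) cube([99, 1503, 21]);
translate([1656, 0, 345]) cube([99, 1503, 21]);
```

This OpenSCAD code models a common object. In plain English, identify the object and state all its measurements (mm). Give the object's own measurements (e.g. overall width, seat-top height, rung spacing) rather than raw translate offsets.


A bed frame 1929 mm long (x) by 1503 mm wide (y). Four 81×81 mm corner posts, 468 mm tall, at the corners of the footprint. Four rails of 27 mm thickness and 156 mm height run between adjacent posts with their undersides at z = 189 mm, their outer faces flush with the outside of the frame (the two x-running rails run between the posts' inner faces; the two y-running rails run between the posts' inner faces). 9 slats, each 99 mm wide (x) and 21 mm thick, lie across the top of the two x-running rails, running the full 1503 mm width of the frame in y; along x they sit between the end posts with a 87 mm gap after the −x posts and between neighbouring slats, leaving 93 mm before the +x posts.


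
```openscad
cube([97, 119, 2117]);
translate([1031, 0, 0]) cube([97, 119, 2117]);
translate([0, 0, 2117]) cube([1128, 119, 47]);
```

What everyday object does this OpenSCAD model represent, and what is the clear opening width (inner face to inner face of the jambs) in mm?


A door frame. The clear opening width is 934 mm.

Two 2117 mm tall posts with a header on top — a door frame. The left jamb is 97 mm wide at x = 0; the right jamb starts at x = 1031. The clear opening is 1031 − 97 = 934 mm.


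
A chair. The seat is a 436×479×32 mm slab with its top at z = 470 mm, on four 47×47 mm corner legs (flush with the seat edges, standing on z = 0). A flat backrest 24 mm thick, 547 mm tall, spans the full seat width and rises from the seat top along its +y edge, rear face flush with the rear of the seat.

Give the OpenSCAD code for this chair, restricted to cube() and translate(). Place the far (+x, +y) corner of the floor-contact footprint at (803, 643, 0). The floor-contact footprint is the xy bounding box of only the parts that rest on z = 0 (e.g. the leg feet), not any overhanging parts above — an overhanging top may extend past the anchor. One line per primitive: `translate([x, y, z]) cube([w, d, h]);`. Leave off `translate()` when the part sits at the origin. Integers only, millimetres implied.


translate([367, 164, 438]) cube([436, 479, 32]);
translate([367, 164, 0]) cube([47, 47, 438]);
translate([756, 164, 0]) cube([47, 47, 438]);
translate([367, 596, 0]) cube([47, 47, 438]);
translate([756, 596, 0]) cube([47, 47, 438]);
translate([367, 619, 470]) cube([436, 24, 547]);
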